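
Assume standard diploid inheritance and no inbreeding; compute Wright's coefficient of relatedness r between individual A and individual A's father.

Each parent–offspring link contributes a factor of 1/2, and independent paths through distinct common ancestors add.
One parent–offspring link: r = (1/2)^1 = 1/2.

0.5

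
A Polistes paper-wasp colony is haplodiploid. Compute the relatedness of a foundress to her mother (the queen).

One meiotic link between diploid queen and diploid daughter: r = 1/2.

0.5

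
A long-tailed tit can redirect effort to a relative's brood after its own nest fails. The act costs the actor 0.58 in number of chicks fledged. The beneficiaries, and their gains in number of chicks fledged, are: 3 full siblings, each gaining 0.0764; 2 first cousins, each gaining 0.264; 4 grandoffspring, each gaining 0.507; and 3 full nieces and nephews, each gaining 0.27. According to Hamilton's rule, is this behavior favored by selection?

Yes

Hamilton's rule: the trait is favored when the sum of r·B over every recipient exceeds the actor's cost C.
r to a full sibling = 1/2 (full sibs share both parents — two paths of length 2: r = 2·(1/2)^2 = 1/2).
r to a first cousin = 0.125 (first cousins share one grandparent pair — two paths of length 4: r = 2·(1/2)^4 = 1/8).
r to a grandoffspring = 1/4 (two parent–offspring links: r = (1/2)^2 = 1/4).
r to a full niece or nephew = 0.25 (full aunt/uncle↔niece/nephew: two paths of length 3 through the shared grandparent pair: r = 2·(1/2)^3 = 1/4).
Summing one r·B term per recipient: 3·0.5·0.0764 + 2·0.125·0.264 + 4·0.25·0.507 + 3·0.25·0.27 = 0.8901.
0.8901 > 0.58: the indirect benefit exceeds the cost.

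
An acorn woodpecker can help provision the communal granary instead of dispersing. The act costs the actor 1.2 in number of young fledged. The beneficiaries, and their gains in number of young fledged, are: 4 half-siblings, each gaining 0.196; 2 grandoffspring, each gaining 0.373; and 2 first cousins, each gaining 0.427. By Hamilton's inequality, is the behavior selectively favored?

No

Hamilton's rule: the trait is favored when the sum of r·B over every recipient exceeds the actor's cost C.
r to a half-sibling = 1/4 (half-sibs share one parent — one path of length 2: r = (1/2)^2 = 1/4).
r to a grandoffspring = 1/4 (two parent–offspring links: r = (1/2)^2 = 1/4).
r to a first cousin = 1/8 (first cousins share one grandparent pair — two paths of length 4: r = 2·(1/2)^4 = 1/8).
Summing one r·B term per recipient: 4·0.25·0.196 + 2·0.25·0.373 + 2·0.125·0.427 = 0.48925.
0.48925 < 1.2: the indirect benefit is less than the cost.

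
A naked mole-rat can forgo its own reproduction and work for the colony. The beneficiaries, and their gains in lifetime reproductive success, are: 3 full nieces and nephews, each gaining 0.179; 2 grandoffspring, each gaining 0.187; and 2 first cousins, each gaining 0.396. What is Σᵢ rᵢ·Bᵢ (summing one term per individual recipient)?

r to a full niece or nephew = 1/4 (full aunt/uncle↔niece/nephew: two paths of length 3 through the shared grandparent pair: r = 2·(1/2)^3 = 1/4).
r to a grandoffspring = 1/4 (two parent–offspring links: r = (1/2)^2 = 1/4).
r to a first cousin = 1/8 (first cousins share one grandparent pair — two paths of length 4: r = 2·(1/2)^4 = 1/8).
Summing one r·B term per recipient: 3·0.25·0.179 + 2·0.25·0.187 + 2·0.125·0.396 = 0.32675.

0.32675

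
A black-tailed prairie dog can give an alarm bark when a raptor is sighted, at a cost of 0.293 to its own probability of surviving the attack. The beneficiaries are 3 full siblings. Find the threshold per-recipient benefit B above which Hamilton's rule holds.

0.1953

r to a full sibling = 0.5 (full sibs share both parents — two paths of length 2: r = 2·(1/2)^2 = 1/2).
Hamilton's rule with n recipients of equal r: n·r·B > C, so B > C/(n·r) = 0.293/(3·0.5) = 0.1953.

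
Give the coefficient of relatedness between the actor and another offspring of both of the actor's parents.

Each parent–offspring link contributes a factor of 1/2, and independent paths through distinct common ancestors add.
Full sibs share both parents — two paths of length 2: r = 2·(1/2)^2 = 1/2.

0.5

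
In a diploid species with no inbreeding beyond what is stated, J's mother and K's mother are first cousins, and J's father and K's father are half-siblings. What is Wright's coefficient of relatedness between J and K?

0.09375

Relatedness sums over independent paths through distinct common ancestors.
J and K are related in two ways: second cousins through their mothers (r = 1/32) and half first cousins through their fathers (r = 1/16).
r = 1/32 + 1/16 = 3/32 = 0.09375.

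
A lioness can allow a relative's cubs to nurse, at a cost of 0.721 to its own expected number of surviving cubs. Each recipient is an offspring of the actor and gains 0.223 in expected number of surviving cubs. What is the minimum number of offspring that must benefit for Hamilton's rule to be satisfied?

7

r to an offspring = 0.5 (one parent–offspring link: r = (1/2)^1 = 1/2).
Hamilton's rule: n·r·B > C  ⇒  n > C/(r·B) = 0.721/(0.5·0.223) = 6.466.
The smallest integer exceeding 6.466 is 7.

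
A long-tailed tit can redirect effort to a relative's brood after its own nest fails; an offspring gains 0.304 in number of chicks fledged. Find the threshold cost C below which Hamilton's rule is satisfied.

r to an offspring = 1/2 (one parent–offspring link: r = (1/2)^1 = 1/2).
Hamilton's rule: n·r·B > C, so the trait is favored while C < n·r·B = 1·0.5·0.304 = 0.152.

0.152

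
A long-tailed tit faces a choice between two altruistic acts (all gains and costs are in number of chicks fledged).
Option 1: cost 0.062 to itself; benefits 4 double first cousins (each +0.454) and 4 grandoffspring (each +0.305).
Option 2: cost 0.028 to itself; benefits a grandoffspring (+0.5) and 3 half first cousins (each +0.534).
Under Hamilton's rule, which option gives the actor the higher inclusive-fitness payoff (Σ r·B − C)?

Option 1

Option 1: r to a double first cousin = 0.25.
Option 1: r to a grandoffspring = 0.25.
Option 1: Σ r·B − C = (4·0.25·0.454 + 4·0.25·0.305) − 0.062 = 0.697.
Option 2: r to a grandoffspring = 0.25.
Option 2: r to a half first cousin = 0.0625.
Option 2: Σ r·B − C = (1·0.25·0.5 + 3·0.0625·0.534) − 0.028 = 0.197125.
Option 1 has the higher net inclusive-fitness payoff.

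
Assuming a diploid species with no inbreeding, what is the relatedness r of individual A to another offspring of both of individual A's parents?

0.5

Each parent–offspring link contributes a factor of 1/2, and independent paths through distinct common ancestors add.
Full sibs share both parents — two paths of length 2: r = 2·(1/2)^2 = 1/2.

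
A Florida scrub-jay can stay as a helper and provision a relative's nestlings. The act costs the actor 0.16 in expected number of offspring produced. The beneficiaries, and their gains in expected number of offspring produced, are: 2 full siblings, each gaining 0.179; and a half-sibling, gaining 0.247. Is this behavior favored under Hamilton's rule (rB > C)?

Hamilton's rule: the trait is favored when the sum of r·B over every recipient exceeds the actor's cost C.
r to a full sibling = 0.5 (full sibs share both parents — two paths of length 2: r = 2·(1/2)^2 = 1/2).
r to a half-sibling = 0.25 (half-sibs share one parent — one path of length 2: r = (1/2)^2 = 1/4).
Summing one r·B term per recipient: 2·0.5·0.179 + 1·0.25·0.247 = 0.24075.
0.24075 > 0.16: the indirect benefit exceeds the cost.

Yes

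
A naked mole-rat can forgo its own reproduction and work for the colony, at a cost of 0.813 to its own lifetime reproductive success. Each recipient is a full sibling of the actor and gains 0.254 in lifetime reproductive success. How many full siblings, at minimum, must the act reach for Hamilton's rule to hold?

7

r to a full sibling = 0.5 (full sibs share both parents — two paths of length 2: r = 2·(1/2)^2 = 1/2).
Hamilton's rule: n·r·B > C  ⇒  n > C/(r·B) = 0.813/(0.5·0.254) = 6.402.
The smallest integer exceeding 6.402 is 7.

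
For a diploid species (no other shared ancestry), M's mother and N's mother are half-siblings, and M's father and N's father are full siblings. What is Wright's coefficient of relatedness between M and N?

0.1875

Relatedness sums over independent paths through distinct common ancestors.
M and N are related in two ways: half first cousins through their mothers (r = 1/16) and first cousins through their fathers (r = 1/8).
r = 1/16 + 1/8 = 3/16 = 0.1875.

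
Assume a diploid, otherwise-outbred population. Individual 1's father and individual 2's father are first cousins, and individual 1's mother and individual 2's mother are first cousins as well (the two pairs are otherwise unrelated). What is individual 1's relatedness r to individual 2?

0.0625

Independent pedigree routes through distinct common ancestors add.
Individual 1 and individual 2 are related in two ways: second cousins through their fathers (r = 1/32) and second cousins through their mothers (r = 1/32).
r = 1/32 + 1/32 = 1/16 = 0.0625.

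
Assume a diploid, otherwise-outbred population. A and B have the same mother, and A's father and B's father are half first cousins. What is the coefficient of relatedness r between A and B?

0.265625

With two independent routes of shared ancestry, r is the sum of the two contributions.
A and B are related in two ways: half-sibs through their shared mother (r = 1/4) and half second cousins through their fathers (r = 1/64).
r = 1/4 + 1/64 = 17/64 = 0.265625.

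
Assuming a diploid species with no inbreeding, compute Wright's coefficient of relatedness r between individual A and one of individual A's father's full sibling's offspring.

0.125

Each parent–offspring link contributes a factor of 1/2, and independent paths through distinct common ancestors add.
First cousins share one grandparent pair — two paths of length 4: r = 2·(1/2)^4 = 1/8.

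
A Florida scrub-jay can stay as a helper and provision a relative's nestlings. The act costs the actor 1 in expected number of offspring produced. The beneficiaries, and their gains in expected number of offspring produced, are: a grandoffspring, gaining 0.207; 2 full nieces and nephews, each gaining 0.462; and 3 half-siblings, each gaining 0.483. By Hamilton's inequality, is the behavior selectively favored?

No

Hamilton's rule: the trait is favored when the sum of r·B over every recipient exceeds the actor's cost C.
r to a grandoffspring = 0.25 (two parent–offspring links: r = (1/2)^2 = 1/4).
r to a full niece or nephew = 1/4 (full aunt/uncle↔niece/nephew: two paths of length 3 through the shared grandparent pair: r = 2·(1/2)^3 = 1/4).
r to a half-sibling = 0.25 (half-sibs share one parent — one path of length 2: r = (1/2)^2 = 1/4).
Summing one r·B term per recipient: 1·0.25·0.207 + 2·0.25·0.462 + 3·0.25·0.483 = 0.645.
0.645 < 1: the indirect benefit is less than the cost.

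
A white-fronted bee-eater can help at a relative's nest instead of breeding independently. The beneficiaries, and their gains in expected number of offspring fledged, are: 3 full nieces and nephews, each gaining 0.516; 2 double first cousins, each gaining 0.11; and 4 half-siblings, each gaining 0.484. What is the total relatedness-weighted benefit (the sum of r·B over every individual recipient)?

0.926

r to a full niece or nephew = 1/4 (full aunt/uncle↔niece/nephew: two paths of length 3 through the shared grandparent pair: r = 2·(1/2)^3 = 1/4).
r to a double first cousin = 1/4 (double first cousins share both grandparent pairs — four paths of length 4: r = 4·(1/2)^4 = 1/4).
r to a half-sibling = 1/4 (half-sibs share one parent — one path of length 2: r = (1/2)^2 = 1/4).
Summing one r·B term per recipient: 3·0.25·0.516 + 2·0.25·0.11 + 4·0.25·0.484 = 0.926.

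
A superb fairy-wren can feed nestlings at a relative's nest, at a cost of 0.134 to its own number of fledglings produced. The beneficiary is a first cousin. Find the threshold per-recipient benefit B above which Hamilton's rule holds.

1.072

r to a first cousin = 0.125 (first cousins share one grandparent pair — two paths of length 4: r = 2·(1/2)^4 = 1/8).
Hamilton's rule with n recipients of equal r: n·r·B > C, so B > C/(n·r) = 0.134/(1·0.125) = 1.072.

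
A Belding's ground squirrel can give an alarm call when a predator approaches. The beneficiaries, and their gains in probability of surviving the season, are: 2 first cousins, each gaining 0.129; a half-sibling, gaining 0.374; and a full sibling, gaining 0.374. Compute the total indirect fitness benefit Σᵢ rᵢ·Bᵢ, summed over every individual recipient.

r to a first cousin = 0.125 (first cousins share one grandparent pair — two paths of length 4: r = 2·(1/2)^4 = 1/8).
r to a half-sibling = 1/4 (half-sibs share one parent — one path of length 2: r = (1/2)^2 = 1/4).
r to a full sibling = 1/2 (full sibs share both parents — two paths of length 2: r = 2·(1/2)^2 = 1/2).
Summing one r·B term per recipient: 2·0.125·0.129 + 1·0.25·0.374 + 1·0.5·0.374 = 0.31275.

0.31275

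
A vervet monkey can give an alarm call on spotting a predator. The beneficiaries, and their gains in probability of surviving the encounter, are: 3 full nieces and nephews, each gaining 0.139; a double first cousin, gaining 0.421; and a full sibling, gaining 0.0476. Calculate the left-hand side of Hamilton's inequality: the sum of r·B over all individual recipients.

r to a full niece or nephew = 0.25 (full aunt/uncle↔niece/nephew: two paths of length 3 through the shared grandparent pair: r = 2·(1/2)^3 = 1/4).
r to a double first cousin = 0.25 (double first cousins share both grandparent pairs — four paths of length 4: r = 4·(1/2)^4 = 1/4).
r to a full sibling = 1/2 (full sibs share both parents — two paths of length 2: r = 2·(1/2)^2 = 1/2).
Summing one r·B term per recipient: 3·0.25·0.139 + 1·0.25·0.421 + 1·0.5·0.0476 = 0.2333.

0.2333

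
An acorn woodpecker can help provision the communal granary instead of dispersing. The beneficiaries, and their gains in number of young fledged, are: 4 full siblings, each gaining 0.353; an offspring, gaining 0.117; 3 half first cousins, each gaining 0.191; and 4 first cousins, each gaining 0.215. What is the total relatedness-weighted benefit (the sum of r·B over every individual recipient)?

0.9078125

r to a full sibling = 1/2 (full sibs share both parents — two paths of length 2: r = 2·(1/2)^2 = 1/2).
r to an offspring = 1/2 (one parent–offspring link: r = (1/2)^1 = 1/2).
r to a half first cousin = 1/16 (half first cousins share one grandparent — one path of length 4: r = (1/2)^4 = 1/16).
r to a first cousin = 0.125 (first cousins share one grandparent pair — two paths of length 4: r = 2·(1/2)^4 = 1/8).
Summing one r·B term per recipient: 4·0.5·0.353 + 1·0.5·0.117 + 3·0.0625·0.191 + 4·0.125·0.215 = 0.9078125.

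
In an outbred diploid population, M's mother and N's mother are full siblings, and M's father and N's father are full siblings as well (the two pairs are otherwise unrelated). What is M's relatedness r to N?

Relatedness sums over independent paths through distinct common ancestors.
M and N are related in two ways: first cousins through their mothers (r = 1/8) and first cousins through their fathers (r = 1/8) — i.e. double first cousins.
r = 1/8 + 1/8 = 1/4 = 0.25.

0.25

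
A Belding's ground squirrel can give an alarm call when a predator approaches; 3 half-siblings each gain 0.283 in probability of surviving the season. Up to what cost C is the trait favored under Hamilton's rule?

r to a half-sibling = 0.25 (half-sibs share one parent — one path of length 2: r = (1/2)^2 = 1/4).
Hamilton's rule: n·r·B > C, so the trait is favored while C < n·r·B = 3·0.25·0.283 = 0.21225.

0.21225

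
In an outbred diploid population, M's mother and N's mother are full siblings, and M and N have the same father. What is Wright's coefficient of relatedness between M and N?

With two independent routes of shared ancestry, r is the sum of the two contributions.
M and N are related in two ways: first cousins through their mothers (r = 1/8) and half-sibs through their shared father (r = 1/4).
r = 1/8 + 1/4 = 0.375.

0.375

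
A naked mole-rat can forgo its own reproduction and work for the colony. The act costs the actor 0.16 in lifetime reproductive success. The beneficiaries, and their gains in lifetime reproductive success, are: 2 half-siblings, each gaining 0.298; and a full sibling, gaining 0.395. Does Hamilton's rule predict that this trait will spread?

Hamilton's rule: the trait is favored when the sum of r·B over every recipient exceeds the actor's cost C.
r to a half-sibling = 1/4 (half-sibs share one parent — one path of length 2: r = (1/2)^2 = 1/4).
r to a full sibling = 1/2 (full sibs share both parents — two paths of length 2: r = 2·(1/2)^2 = 1/2).
Summing one r·B term per recipient: 2·0.25·0.298 + 1·0.5·0.395 = 0.3465.
0.3465 > 0.16: the indirect benefit exceeds the cost.

Yes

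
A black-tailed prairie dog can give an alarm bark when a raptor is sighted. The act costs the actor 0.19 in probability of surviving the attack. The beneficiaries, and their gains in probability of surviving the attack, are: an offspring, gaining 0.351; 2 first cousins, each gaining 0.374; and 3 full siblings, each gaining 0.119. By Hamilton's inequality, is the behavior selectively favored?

Hamilton's rule: the trait is favored when the sum of r·B over every recipient exceeds the actor's cost C.
r to an offspring = 1/2 (one parent–offspring link: r = (1/2)^1 = 1/2).
r to a first cousin = 1/8 (first cousins share one grandparent pair — two paths of length 4: r = 2·(1/2)^4 = 1/8).
r to a full sibling = 1/2 (full sibs share both parents — two paths of length 2: r = 2·(1/2)^2 = 1/2).
Summing one r·B term per recipient: 1·0.5·0.351 + 2·0.125·0.374 + 3·0.5·0.119 = 0.4475.
0.4475 > 0.19: the indirect benefit exceeds the cost.

Yes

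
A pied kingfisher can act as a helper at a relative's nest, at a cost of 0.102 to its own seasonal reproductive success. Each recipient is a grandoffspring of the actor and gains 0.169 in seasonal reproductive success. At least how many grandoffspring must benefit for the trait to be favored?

r to a grandoffspring = 0.25 (two parent–offspring links: r = (1/2)^2 = 1/4).
Hamilton's rule: n·r·B > C  ⇒  n > C/(r·B) = 0.102/(0.25·0.169) = 2.414.
The smallest integer exceeding 2.414 is 3.

3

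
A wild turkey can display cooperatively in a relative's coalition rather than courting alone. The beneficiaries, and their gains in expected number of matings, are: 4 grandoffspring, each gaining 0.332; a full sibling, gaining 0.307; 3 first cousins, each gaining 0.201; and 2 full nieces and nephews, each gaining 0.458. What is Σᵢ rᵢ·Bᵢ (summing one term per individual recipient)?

0.789875

r to a grandoffspring = 1/4 (two parent–offspring links: r = (1/2)^2 = 1/4).
r to a full sibling = 0.5 (full sibs share both parents — two paths of length 2: r = 2·(1/2)^2 = 1/2).
r to a first cousin = 1/8 (first cousins share one grandparent pair — two paths of length 4: r = 2·(1/2)^4 = 1/8).
r to a full niece or nephew = 0.25 (full aunt/uncle↔niece/nephew: two paths of length 3 through the shared grandparent pair: r = 2·(1/2)^3 = 1/4).
Summing one r·B term per recipient: 4·0.25·0.332 + 1·0.5·0.307 + 3·0.125·0.201 + 2·0.25·0.458 = 0.789875.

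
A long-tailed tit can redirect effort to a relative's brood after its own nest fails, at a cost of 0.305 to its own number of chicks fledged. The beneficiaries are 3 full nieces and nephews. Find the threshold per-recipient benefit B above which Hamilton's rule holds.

0.4067

r to a full niece or nephew = 1/4 (full aunt/uncle↔niece/nephew: two paths of length 3 through the shared grandparent pair: r = 2·(1/2)^3 = 1/4).
Hamilton's rule with n recipients of equal r: n·r·B > C, so B > C/(n·r) = 0.305/(3·0.25) = 0.4067.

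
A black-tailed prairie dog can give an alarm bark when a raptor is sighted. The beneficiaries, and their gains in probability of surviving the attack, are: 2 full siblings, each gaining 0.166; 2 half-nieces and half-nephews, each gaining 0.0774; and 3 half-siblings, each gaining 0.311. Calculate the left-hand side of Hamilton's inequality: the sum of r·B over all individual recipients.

r to a full sibling = 1/2 (full sibs share both parents — two paths of length 2: r = 2·(1/2)^2 = 1/2).
r to a half-niece or half-nephew = 0.125 (half-aunt/uncle↔niece/nephew: one path of length 3: r = (1/2)^3 = 1/8).
r to a half-sibling = 1/4 (half-sibs share one parent — one path of length 2: r = (1/2)^2 = 1/4).
Summing one r·B term per recipient: 2·0.5·0.166 + 2·0.125·0.0774 + 3·0.25·0.311 = 0.4186.

0.4186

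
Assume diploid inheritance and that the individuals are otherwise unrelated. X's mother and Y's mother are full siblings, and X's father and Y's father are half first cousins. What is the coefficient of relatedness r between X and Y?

0.140625

Wright's path rule: contributions from independent ancestry routes add.
X and Y are related in two ways: first cousins through their mothers (r = 1/8) and half second cousins through their fathers (r = 1/64).
r = 1/8 + 1/64 = 0.140625.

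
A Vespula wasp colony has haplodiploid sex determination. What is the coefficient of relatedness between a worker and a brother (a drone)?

0.25

Her haploid brother carries none of their father's genes and a random half of their mother's genome; that half matches the maternal half of her own genome with probability 1/2: r = 1/2 · 1/2 = 1/4.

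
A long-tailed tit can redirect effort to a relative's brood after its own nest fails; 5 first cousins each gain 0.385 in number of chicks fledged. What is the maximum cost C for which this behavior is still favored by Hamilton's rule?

0.240625

r to a first cousin = 0.125 (first cousins share one grandparent pair — two paths of length 4: r = 2·(1/2)^4 = 1/8).
Hamilton's rule: n·r·B > C, so the trait is favored while C < n·r·B = 5·0.125·0.385 = 0.240625.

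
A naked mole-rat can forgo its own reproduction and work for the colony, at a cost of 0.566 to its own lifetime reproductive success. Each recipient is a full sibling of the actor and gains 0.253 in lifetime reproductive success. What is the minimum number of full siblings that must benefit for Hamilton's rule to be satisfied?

r to a full sibling = 0.5 (full sibs share both parents — two paths of length 2: r = 2·(1/2)^2 = 1/2).
Hamilton's rule: n·r·B > C  ⇒  n > C/(r·B) = 0.566/(0.5·0.253) = 4.474.
The smallest integer exceeding 4.474 is 5.

5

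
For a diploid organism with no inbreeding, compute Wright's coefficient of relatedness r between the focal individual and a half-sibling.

0.25

Half-sibs share one parent — one path of length 2: r = (1/2)^2 = 1/4.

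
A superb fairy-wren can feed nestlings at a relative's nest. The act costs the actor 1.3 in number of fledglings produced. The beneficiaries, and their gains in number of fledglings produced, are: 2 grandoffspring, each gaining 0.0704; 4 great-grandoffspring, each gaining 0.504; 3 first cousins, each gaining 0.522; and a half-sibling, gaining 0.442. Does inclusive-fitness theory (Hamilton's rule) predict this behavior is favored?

No

Hamilton's rule: the trait is favored when the sum of r·B over every recipient exceeds the actor's cost C.
r to a grandoffspring = 1/4 (two parent–offspring links: r = (1/2)^2 = 1/4).
r to a great-grandoffspring = 1/8 (three parent–offspring links: r = (1/2)^3 = 1/8).
r to a first cousin = 1/8 (first cousins share one grandparent pair — two paths of length 4: r = 2·(1/2)^4 = 1/8).
r to a half-sibling = 1/4 (half-sibs share one parent — one path of length 2: r = (1/2)^2 = 1/4).
Summing one r·B term per recipient: 2·0.25·0.0704 + 4·0.125·0.504 + 3·0.125·0.522 + 1·0.25·0.442 = 0.59345.
0.59345 < 1.3: the indirect benefit is less than the cost.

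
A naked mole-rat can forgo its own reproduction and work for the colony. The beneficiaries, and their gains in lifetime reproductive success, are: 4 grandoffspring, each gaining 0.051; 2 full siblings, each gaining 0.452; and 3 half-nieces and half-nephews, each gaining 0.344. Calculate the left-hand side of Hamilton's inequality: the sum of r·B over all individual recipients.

0.632

r to a grandoffspring = 0.25 (two parent–offspring links: r = (1/2)^2 = 1/4).
r to a full sibling = 0.5 (full sibs share both parents — two paths of length 2: r = 2·(1/2)^2 = 1/2).
r to a half-niece or half-nephew = 0.125 (half-aunt/uncle↔niece/nephew: one path of length 3: r = (1/2)^3 = 1/8).
Summing one r·B term per recipient: 4·0.25·0.051 + 2·0.5·0.452 + 3·0.125·0.344 = 0.632.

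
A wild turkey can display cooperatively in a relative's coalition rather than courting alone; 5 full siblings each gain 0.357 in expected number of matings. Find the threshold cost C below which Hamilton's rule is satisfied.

0.8925

r to a full sibling = 0.5 (full sibs share both parents — two paths of length 2: r = 2·(1/2)^2 = 1/2).
Hamilton's rule: n·r·B > C, so the trait is favored while C < n·r·B = 5·0.5·0.357 = 0.8925.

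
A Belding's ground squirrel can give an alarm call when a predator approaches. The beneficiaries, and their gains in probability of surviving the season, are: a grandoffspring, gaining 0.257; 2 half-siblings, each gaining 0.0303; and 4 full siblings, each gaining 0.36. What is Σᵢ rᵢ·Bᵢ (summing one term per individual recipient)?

r to a grandoffspring = 1/4 (two parent–offspring links: r = (1/2)^2 = 1/4).
r to a half-sibling = 0.25 (half-sibs share one parent — one path of length 2: r = (1/2)^2 = 1/4).
r to a full sibling = 1/2 (full sibs share both parents — two paths of length 2: r = 2·(1/2)^2 = 1/2).
Summing one r·B term per recipient: 1·0.25·0.257 + 2·0.25·0.0303 + 4·0.5·0.36 = 0.7994.

0.7994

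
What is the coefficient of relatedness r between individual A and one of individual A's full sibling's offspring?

Each parent–offspring link contributes a factor of 1/2, and independent paths through distinct common ancestors add.
Full aunt/uncle↔niece/nephew: two paths of length 3 through the shared grandparent pair: r = 2·(1/2)^3 = 1/4.

0.25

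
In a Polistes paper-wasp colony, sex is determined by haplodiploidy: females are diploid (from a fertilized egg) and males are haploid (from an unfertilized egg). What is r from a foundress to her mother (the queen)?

0.5

One meiotic link between diploid queen and diploid daughter: r = 1/2.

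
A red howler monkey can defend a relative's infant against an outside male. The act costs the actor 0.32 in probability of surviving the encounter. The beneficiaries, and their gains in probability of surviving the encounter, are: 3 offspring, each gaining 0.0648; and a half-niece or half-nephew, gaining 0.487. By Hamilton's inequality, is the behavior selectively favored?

Hamilton's rule: the trait is favored when the sum of r·B over every recipient exceeds the actor's cost C.
r to an offspring = 1/2 (one parent–offspring link: r = (1/2)^1 = 1/2).
r to a half-niece or half-nephew = 1/8 (half-aunt/uncle↔niece/nephew: one path of length 3: r = (1/2)^3 = 1/8).
Summing one r·B term per recipient: 3·0.5·0.0648 + 1·0.125·0.487 = 0.158075.
0.158075 < 0.32: the indirect benefit is less than the cost.

No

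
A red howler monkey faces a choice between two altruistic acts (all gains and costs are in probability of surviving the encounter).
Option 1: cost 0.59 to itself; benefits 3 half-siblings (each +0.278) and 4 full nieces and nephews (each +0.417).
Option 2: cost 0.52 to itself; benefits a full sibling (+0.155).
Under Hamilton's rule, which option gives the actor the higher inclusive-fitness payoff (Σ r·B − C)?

Option 1

Option 1: r to a half-sibling = 0.25.
Option 1: r to a full niece or nephew = 0.25.
Option 1: Σ r·B − C = (3·0.25·0.278 + 4·0.25·0.417) − 0.59 = 0.0355.
Option 2: r to a full sibling = 0.5.
Option 2: Σ r·B − C = (1·0.5·0.155) − 0.52 = -0.4425.
Option 1 has the higher net inclusive-fitness payoff.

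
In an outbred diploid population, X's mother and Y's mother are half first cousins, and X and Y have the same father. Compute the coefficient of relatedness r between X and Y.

0.265625

With two independent routes of shared ancestry, r is the sum of the two contributions.
X and Y are related in two ways: half second cousins through their mothers (r = 1/64) and half-sibs through their shared father (r = 1/4).
r = 1/64 + 1/4 = 17/64 = 0.265625.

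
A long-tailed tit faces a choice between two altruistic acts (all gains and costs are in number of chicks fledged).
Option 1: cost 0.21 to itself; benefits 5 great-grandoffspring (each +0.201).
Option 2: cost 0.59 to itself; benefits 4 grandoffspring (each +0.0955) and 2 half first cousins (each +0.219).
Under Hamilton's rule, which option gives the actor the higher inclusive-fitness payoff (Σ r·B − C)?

Option 1: r to a great-grandoffspring = 0.125.
Option 1: Σ r·B − C = (5·0.125·0.201) − 0.21 = -0.084375.
Option 2: r to a grandoffspring = 0.25.
Option 2: r to a half first cousin = 0.0625.
Option 2: Σ r·B − C = (4·0.25·0.0955 + 2·0.0625·0.219) − 0.59 = -0.467125.
Option 1 has the higher net inclusive-fitness payoff.

Option 1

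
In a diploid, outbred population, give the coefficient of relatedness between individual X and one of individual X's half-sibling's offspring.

Each parent–offspring link contributes a factor of 1/2, and independent paths through distinct common ancestors add.
Half-aunt/uncle↔niece/nephew: one path of length 3: r = (1/2)^3 = 1/8.

0.125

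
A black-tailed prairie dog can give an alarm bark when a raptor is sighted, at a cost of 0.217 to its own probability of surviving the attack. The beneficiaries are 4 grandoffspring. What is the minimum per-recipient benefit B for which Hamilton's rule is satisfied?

0.217

r to a grandoffspring = 1/4 (two parent–offspring links: r = (1/2)^2 = 1/4).
Hamilton's rule with n recipients of equal r: n·r·B > C, so B > C/(n·r) = 0.217/(4·0.25) = 0.217.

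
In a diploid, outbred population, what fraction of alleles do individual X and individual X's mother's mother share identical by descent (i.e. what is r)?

0.25

Each parent–offspring link contributes a factor of 1/2, and independent paths through distinct common ancestors add.
Two parent–offspring links: r = (1/2)^2 = 1/4.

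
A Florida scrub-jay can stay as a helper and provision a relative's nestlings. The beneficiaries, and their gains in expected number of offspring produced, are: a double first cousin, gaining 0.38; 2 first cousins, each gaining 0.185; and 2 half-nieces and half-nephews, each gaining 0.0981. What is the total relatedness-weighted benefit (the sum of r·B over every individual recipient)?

r to a double first cousin = 0.25 (double first cousins share both grandparent pairs — four paths of length 4: r = 4·(1/2)^4 = 1/4).
r to a first cousin = 1/8 (first cousins share one grandparent pair — two paths of length 4: r = 2·(1/2)^4 = 1/8).
r to a half-niece or half-nephew = 0.125 (half-aunt/uncle↔niece/nephew: one path of length 3: r = (1/2)^3 = 1/8).
Summing one r·B term per recipient: 1·0.25·0.38 + 2·0.125·0.185 + 2·0.125·0.0981 = 0.165775.

0.165775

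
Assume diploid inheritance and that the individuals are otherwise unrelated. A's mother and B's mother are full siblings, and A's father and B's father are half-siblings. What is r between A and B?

Relatedness sums over independent paths through distinct common ancestors.
A and B are related in two ways: first cousins through their mothers (r = 1/8) and half first cousins through their fathers (r = 1/16).
r = 1/8 + 1/16 = 3/16 = 0.1875.

0.1875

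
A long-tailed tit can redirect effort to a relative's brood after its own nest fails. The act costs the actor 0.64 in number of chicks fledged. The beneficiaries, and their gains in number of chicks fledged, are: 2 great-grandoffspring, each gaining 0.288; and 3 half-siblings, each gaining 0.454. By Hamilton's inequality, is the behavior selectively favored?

No

Hamilton's rule: the trait is favored when the sum of r·B over every recipient exceeds the actor's cost C.
r to a great-grandoffspring = 1/8 (three parent–offspring links: r = (1/2)^3 = 1/8).
r to a half-sibling = 0.25 (half-sibs share one parent — one path of length 2: r = (1/2)^2 = 1/4).
Summing one r·B term per recipient: 2·0.125·0.288 + 3·0.25·0.454 = 0.4125.
0.4125 < 0.64: the indirect benefit is less than the cost.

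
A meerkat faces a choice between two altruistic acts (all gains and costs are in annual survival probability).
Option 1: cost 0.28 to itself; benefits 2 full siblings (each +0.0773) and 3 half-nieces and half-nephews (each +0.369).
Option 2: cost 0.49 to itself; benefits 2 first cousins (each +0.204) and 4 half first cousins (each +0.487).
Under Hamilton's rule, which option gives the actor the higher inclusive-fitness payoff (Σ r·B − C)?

Option 1: r to a full sibling = 0.5.
Option 1: r to a half-niece or half-nephew = 0.125.
Option 1: Σ r·B − C = (2·0.5·0.0773 + 3·0.125·0.369) − 0.28 = -0.064325.
Option 2: r to a first cousin = 0.125.
Option 2: r to a half first cousin = 0.0625.
Option 2: Σ r·B − C = (2·0.125·0.204 + 4·0.0625·0.487) − 0.49 = -0.31725.
Option 1 has the higher net inclusive-fitness payoff.

Option 1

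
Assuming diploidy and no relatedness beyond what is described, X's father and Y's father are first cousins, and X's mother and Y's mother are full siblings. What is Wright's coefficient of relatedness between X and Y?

0.15625

Relatedness sums over independent paths through distinct common ancestors.
X and Y are related in two ways: second cousins through their fathers (r = 1/32) and first cousins through their mothers (r = 1/8).
r = 1/32 + 1/8 = 5/32 = 0.15625.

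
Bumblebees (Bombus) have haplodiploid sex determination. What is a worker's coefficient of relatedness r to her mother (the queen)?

0.5

One meiotic link between diploid queen and diploid daughter: r = 1/2.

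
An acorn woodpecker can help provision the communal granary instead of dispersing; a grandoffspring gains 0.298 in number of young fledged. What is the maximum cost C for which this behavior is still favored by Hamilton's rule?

r to a grandoffspring = 0.25 (two parent–offspring links: r = (1/2)^2 = 1/4).
Hamilton's rule: n·r·B > C, so the trait is favored while C < n·r·B = 1·0.25·0.298 = 0.0745.

0.0745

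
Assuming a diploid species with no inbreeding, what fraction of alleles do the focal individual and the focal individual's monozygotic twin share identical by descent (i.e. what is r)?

1

Each parent–offspring link contributes a factor of 1/2, and independent paths through distinct common ancestors add.
Monozygotic twins share every allele identical by descent: r = 1.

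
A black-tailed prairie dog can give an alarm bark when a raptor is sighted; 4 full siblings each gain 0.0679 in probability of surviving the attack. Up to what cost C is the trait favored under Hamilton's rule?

0.1358

r to a full sibling = 0.5 (full sibs share both parents — two paths of length 2: r = 2·(1/2)^2 = 1/2).
Hamilton's rule: n·r·B > C, so the trait is favored while C < n·r·B = 4·0.5·0.0679 = 0.1358.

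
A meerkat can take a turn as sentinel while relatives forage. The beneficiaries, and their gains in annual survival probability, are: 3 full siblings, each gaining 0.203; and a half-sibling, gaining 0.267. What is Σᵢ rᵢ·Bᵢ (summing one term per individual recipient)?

0.37125

r to a full sibling = 1/2 (full sibs share both parents — two paths of length 2: r = 2·(1/2)^2 = 1/2).
r to a half-sibling = 0.25 (half-sibs share one parent — one path of length 2: r = (1/2)^2 = 1/4).
Summing one r·B term per recipient: 3·0.5·0.203 + 1·0.25·0.267 = 0.37125.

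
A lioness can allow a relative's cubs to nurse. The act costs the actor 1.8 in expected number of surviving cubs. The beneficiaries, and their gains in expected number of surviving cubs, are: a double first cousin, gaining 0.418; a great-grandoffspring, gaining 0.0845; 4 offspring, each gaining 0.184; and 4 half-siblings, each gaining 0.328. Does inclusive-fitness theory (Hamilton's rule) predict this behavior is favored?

No

Hamilton's rule: the trait is favored when the sum of r·B over every recipient exceeds the actor's cost C.
r to a double first cousin = 0.25 (double first cousins share both grandparent pairs — four paths of length 4: r = 4·(1/2)^4 = 1/4).
r to a great-grandoffspring = 1/8 (three parent–offspring links: r = (1/2)^3 = 1/8).
r to an offspring = 0.5 (one parent–offspring link: r = (1/2)^1 = 1/2).
r to a half-sibling = 1/4 (half-sibs share one parent — one path of length 2: r = (1/2)^2 = 1/4).
Summing one r·B term per recipient: 1·0.25·0.418 + 1·0.125·0.0845 + 4·0.5·0.184 + 4·0.25·0.328 = 0.8110625.
0.8110625 < 1.8: the indirect benefit is less than the cost.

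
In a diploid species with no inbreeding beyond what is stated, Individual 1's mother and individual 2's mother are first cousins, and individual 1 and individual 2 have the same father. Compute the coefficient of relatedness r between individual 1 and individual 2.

0.28125

Independent pedigree routes through distinct common ancestors add.
Individual 1 and individual 2 are related in two ways: second cousins through their mothers (r = 1/32) and half-sibs through their shared father (r = 1/4).
r = 1/32 + 1/4 = 0.28125.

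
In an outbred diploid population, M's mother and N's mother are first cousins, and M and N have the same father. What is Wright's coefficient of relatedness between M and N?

0.28125

Wright's path rule: contributions from independent ancestry routes add.
M and N are related in two ways: second cousins through their mothers (r = 1/32) and half-sibs through their shared father (r = 1/4).
r = 1/32 + 1/4 = 9/32 = 0.28125.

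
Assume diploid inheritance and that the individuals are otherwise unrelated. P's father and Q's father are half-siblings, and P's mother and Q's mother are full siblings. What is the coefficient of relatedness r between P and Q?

0.1875

Wright's path rule: contributions from independent ancestry routes add.
P and Q are related in two ways: half first cousins through their fathers (r = 1/16) and first cousins through their mothers (r = 1/8).
r = 1/16 + 1/8 = 0.1875.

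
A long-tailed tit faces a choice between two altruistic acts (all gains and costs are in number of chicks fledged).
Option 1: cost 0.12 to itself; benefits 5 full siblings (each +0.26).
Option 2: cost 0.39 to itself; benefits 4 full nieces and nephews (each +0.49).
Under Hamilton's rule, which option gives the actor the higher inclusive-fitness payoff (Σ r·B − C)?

Option 1

Option 1: r to a full sibling = 0.5.
Option 1: Σ r·B − C = (5·0.5·0.26) − 0.12 = 0.53.
Option 2: r to a full niece or nephew = 0.25.
Option 2: Σ r·B − C = (4·0.25·0.49) − 0.39 = 0.1.
Option 1 has the higher net inclusive-fitness payoff.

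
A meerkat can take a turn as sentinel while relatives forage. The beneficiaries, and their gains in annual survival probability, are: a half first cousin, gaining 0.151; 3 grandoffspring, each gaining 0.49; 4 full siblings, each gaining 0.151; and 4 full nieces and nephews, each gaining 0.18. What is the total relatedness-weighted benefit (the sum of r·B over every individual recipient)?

r to a half first cousin = 1/16 (half first cousins share one grandparent — one path of length 4: r = (1/2)^4 = 1/16).
r to a grandoffspring = 1/4 (two parent–offspring links: r = (1/2)^2 = 1/4).
r to a full sibling = 0.5 (full sibs share both parents — two paths of length 2: r = 2·(1/2)^2 = 1/2).
r to a full niece or nephew = 1/4 (full aunt/uncle↔niece/nephew: two paths of length 3 through the shared grandparent pair: r = 2·(1/2)^3 = 1/4).
Summing one r·B term per recipient: 1·0.0625·0.151 + 3·0.25·0.49 + 4·0.5·0.151 + 4·0.25·0.18 = 0.8589375.

0.8589375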